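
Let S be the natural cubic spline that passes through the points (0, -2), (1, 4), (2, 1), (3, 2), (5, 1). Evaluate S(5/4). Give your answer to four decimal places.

Let M_i = S''(x_i). Step sizes h_i = 1, 1, 1, 2; slopes of the chords Δ_i = (y_(i+1) - y_i)/h_i = 6, -3, 1, -1/2.
  1·M_0 + 4·M_1 + 1·M_2 = 6(Δ_1 - Δ_0) = -54
  1·M_1 + 4·M_2 + 1·M_3 = 6(Δ_2 - Δ_1) = 24
  1·M_2 + 6·M_3 + 2·M_4 = 6(Δ_3 - Δ_2) = -9
Natural end conditions: M_0 = M_4 = 0.
Solving: M_0 = 0, M_1 = -1395/86, M_2 = 468/43, M_3 = -285/86, M_4 = 0.
On [1, 2], S(t) = 4 + 51/86·(t - 1) - 1395/172·(t - 1)² + 777/172·(t - 1)³.
With (t - 1) = 1/4: S(5/4) = 40861/11008.

3.7119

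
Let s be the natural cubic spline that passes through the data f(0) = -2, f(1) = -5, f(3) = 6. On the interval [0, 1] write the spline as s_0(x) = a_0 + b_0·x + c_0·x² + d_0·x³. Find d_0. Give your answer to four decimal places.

1.4167

Write m_i for s''(x_i). With h_i = 1, 2 and divided differences Δ_i = -3, 11/2, the continuity of s' gives the tridiagonal system
  1·m_0 + 6·m_1 + 2·m_2 = 6(Δ_1 - Δ_0) = 51
Natural end conditions: m_0 = m_2 = 0.
Solving the tridiagonal system: m_0 = 0, m_1 = 17/2, m_2 = 0.
On [0, 1], with s_0(x) = a_0 + b_0·x + c_0·x² + d_0·x³: c_0 = m_0/2 = 0, d_0 = (m_1 - m_0)/(6h_0) = 17/12, b_0 = Δ_0 - h_0(2m_0 + m_1)/6 = -53/12.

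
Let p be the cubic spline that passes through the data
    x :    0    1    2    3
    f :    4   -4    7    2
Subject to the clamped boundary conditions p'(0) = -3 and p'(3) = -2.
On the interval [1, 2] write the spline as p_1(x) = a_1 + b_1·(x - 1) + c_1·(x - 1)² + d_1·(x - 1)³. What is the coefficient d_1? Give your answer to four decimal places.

With m_i denoting the second derivative at x_i, h_i = 1, 1, 1, and Δ_i = (y_(i+1) − y_i)/h_i = -8, 11, -5:
  1·m_0 + 4·m_1 + 1·m_2 = 6(Δ_1 - Δ_0) = 114
  1·m_1 + 4·m_2 + 1·m_3 = 6(Δ_2 - Δ_1) = -96
Clamped end conditions give two more equations: 2h_0·m_0 + h_0·m_1 = 6(Δ_0 - p'(0)) = -30 and h_2·m_2 + 2h_2·m_3 = 6(p'(3) - Δ_2) = 18.
Solving: m_0 = -596/15, m_1 = 742/15, m_2 = -662/15, m_3 = 466/15.
On [1, 2], with p_1(x) = a_1 + b_1·(x - 1) + c_1·(x - 1)² + d_1·(x - 1)³: c_1 = m_1/2 = 371/15, d_1 = (m_2 - m_1)/(6h_1) = -78/5, b_1 = Δ_1 - h_1(2m_1 + m_2)/6 = 28/15.

-15.6000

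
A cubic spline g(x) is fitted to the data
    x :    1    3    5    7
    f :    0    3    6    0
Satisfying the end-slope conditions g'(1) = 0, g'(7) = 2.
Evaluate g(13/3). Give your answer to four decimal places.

Write m_i for g''(x_i). With h_i = 2, 2, 2 and divided differences Δ_i = 3/2, 3/2, -3, the continuity of g' gives the tridiagonal system
  2·m_0 + 8·m_1 + 2·m_2 = 6(Δ_1 - Δ_0) = 0
  2·m_1 + 8·m_2 + 2·m_3 = 6(Δ_2 - Δ_1) = -27
Clamped end conditions give two more equations: 2h_0·m_0 + h_0·m_1 = 6(Δ_0 - g'(1)) = 9 and h_2·m_2 + 2h_2·m_3 = 6(g'(7) - Δ_2) = 30.
Solving: m_0 = 5/3, m_1 = 7/6, m_2 = -19/3, m_3 = 32/3.
On [3, 5], g(x) = 3 + 17/6·(x - 3) + 7/12·(x - 3)² - 5/8·(x - 3)³.
With (x - 3) = 4/3: g(13/3) = 19/3.

6.3333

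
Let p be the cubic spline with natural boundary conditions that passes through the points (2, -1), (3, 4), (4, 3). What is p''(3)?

With M_i denoting the second derivative at x_i, h_i = 1, 1, and Δ_i = (y_(i+1) − y_i)/h_i = 5, -1:
  1·M_0 + 4·M_1 + 1·M_2 = 6(Δ_1 - Δ_0) = -36
Natural end conditions: M_0 = M_2 = 0.
Solving: M_0 = 0, M_1 = -9, M_2 = 0.

-9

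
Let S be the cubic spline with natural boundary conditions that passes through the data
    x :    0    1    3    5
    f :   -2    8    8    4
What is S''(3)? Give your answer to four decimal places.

Write M_i for S''(x_i). With h_i = 1, 2, 2 and divided differences Δ_i = 10, 0, -2, the continuity of S' gives the tridiagonal system
  1·M_0 + 6·M_1 + 2·M_2 = 6(Δ_1 - Δ_0) = -60
  2·M_1 + 8·M_2 + 2·M_3 = 6(Δ_2 - Δ_1) = -12
Natural end conditions: M_0 = M_3 = 0.
Forward elimination and back-substitution give M_0 = 0, M_1 = -114/11, M_2 = 12/11, M_3 = 0.

1.0909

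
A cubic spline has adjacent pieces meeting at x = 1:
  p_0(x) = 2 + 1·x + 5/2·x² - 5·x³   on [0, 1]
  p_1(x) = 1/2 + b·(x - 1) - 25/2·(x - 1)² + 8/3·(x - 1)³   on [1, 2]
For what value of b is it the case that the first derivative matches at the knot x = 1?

-9

p_0'(x) = 1 + 5·x - 15·x², so p_0'(1) = -9. On the right, p_1'(1) = b, so b = -9.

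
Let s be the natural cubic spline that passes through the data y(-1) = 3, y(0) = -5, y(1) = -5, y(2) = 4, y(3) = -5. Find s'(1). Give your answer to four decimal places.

7.7500

Put σ_i = s'' at the i-th knot. Here h = (1, 1, 1, 1) and Δ = (-8, 0, 9, -9), so the interior equations h_(i-1)·σ_(i-1) + 2(h_(i-1)+h_i)·σ_i + h_i·σ_(i+1) = 6(Δ_i − Δ_(i-1)) read
  1·σ_0 + 4·σ_1 + 1·σ_2 = 6(Δ_1 - Δ_0) = 48
  1·σ_1 + 4·σ_2 + 1·σ_3 = 6(Δ_2 - Δ_1) = 54
  1·σ_2 + 4·σ_3 + 1·σ_4 = 6(Δ_3 - Δ_2) = -108
Natural end conditions: σ_0 = σ_4 = 0.
Hence σ_0 = 0, σ_1 = 99/14, σ_2 = 138/7, σ_3 = -447/14, σ_4 = 0.
On [1, 2], s'(t) = b_2 + 2c_2·(t - 1) + 3d_2·(t - 1)² with b_2 = Δ_2 - h_2(2σ_2 + σ_3)/6 = 31/4, c_2 = σ_2/2 = 69/7, d_2 = (σ_3 - σ_2)/(6h_2) = -241/28. So s'(1) = 31/4.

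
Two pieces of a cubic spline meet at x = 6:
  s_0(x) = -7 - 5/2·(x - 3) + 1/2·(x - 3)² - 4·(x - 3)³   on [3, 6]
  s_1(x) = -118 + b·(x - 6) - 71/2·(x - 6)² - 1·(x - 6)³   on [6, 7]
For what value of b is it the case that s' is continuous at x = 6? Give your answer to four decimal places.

-107.5000

s_0'(x) = -5/2 + 1·(x - 3) - 12·(x - 3)², so s_0'(6) = -215/2. On the right, s_1'(6) = b, so b = -215/2.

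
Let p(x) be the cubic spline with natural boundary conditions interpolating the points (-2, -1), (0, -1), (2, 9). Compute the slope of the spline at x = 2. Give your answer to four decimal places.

Let M_i = p''(x_i). Step sizes h_i = 2, 2; slopes of the chords Δ_i = (y_(i+1) - y_i)/h_i = 0, 5.
  2·M_0 + 8·M_1 + 2·M_2 = 6(Δ_1 - Δ_0) = 30
Natural end conditions: M_0 = M_2 = 0.
Forward elimination and back-substitution give M_0 = 0, M_1 = 15/4, M_2 = 0.
On [0, 2], p'(x) = b_1 + 2c_1·x + 3d_1·x² with b_1 = Δ_1 - h_1(2M_1 + M_2)/6 = 5/2, c_1 = M_1/2 = 15/8, d_1 = (M_2 - M_1)/(6h_1) = -5/16. So p'(2) = 25/4.

6.2500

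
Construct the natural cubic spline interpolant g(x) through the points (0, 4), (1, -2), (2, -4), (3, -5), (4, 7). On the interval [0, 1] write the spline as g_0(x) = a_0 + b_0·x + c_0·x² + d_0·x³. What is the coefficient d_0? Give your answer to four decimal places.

With M_i denoting the second derivative at x_i, h_i = 1, 1, 1, 1, and Δ_i = (y_(i+1) − y_i)/h_i = -6, -2, -1, 12:
  1·M_0 + 4·M_1 + 1·M_2 = 6(Δ_1 - Δ_0) = 24
  1·M_1 + 4·M_2 + 1·M_3 = 6(Δ_2 - Δ_1) = 6
  1·M_2 + 4·M_3 + 1·M_4 = 6(Δ_3 - Δ_2) = 78
Natural end conditions: M_0 = M_4 = 0.
Solving the tridiagonal system: M_0 = 0, M_1 = 207/28, M_2 = -39/7, M_3 = 585/28, M_4 = 0.
On [0, 1], with g_0(x) = a_0 + b_0·x + c_0·x² + d_0·x³: c_0 = M_0/2 = 0, d_0 = (M_1 - M_0)/(6h_0) = 69/56, b_0 = Δ_0 - h_0(2M_0 + M_1)/6 = -405/56.

1.2321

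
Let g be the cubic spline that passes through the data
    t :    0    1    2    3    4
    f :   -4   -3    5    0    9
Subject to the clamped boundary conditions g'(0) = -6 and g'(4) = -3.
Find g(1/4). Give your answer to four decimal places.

Write M_i for g''(x_i). With h_i = 1, 1, 1, 1 and divided differences Δ_i = 1, 8, -5, 9, the continuity of g' gives the tridiagonal system
  1·M_0 + 4·M_1 + 1·M_2 = 6(Δ_1 - Δ_0) = 42
  1·M_1 + 4·M_2 + 1·M_3 = 6(Δ_2 - Δ_1) = -78
  1·M_2 + 4·M_3 + 1·M_4 = 6(Δ_3 - Δ_2) = 84
Clamped end conditions give two more equations: 2h_0·M_0 + h_0·M_1 = 6(Δ_0 - g'(0)) = 42 and h_3·M_3 + 2h_3·M_4 = 6(g'(4) - Δ_3) = -72.
Forward elimination and back-substitution give M_0 = 183/14, M_1 = 111/7, M_2 = -69/2, M_3 = 309/7, M_4 = -813/14.
On [0, 1], g(t) = -4 - 6·t + 183/28·t² + 13/28·t³.
With t = 1/4: g(1/4) = -9111/1792.

-5.0843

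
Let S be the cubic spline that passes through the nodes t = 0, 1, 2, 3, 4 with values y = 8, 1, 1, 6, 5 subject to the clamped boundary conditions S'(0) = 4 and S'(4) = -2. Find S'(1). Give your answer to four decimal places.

Put M_i = S'' at the i-th knot. Here h = (1, 1, 1, 1) and Δ = (-7, 0, 5, -1), so the interior equations h_(i-1)·M_(i-1) + 2(h_(i-1)+h_i)·M_i + h_i·M_(i+1) = 6(Δ_i − Δ_(i-1)) read
  1·M_0 + 4·M_1 + 1·M_2 = 6(Δ_1 - Δ_0) = 42
  1·M_1 + 4·M_2 + 1·M_3 = 6(Δ_2 - Δ_1) = 30
  1·M_2 + 4·M_3 + 1·M_4 = 6(Δ_3 - Δ_2) = -36
Clamped end conditions give two more equations: 2h_0·M_0 + h_0·M_1 = 6(Δ_0 - S'(0)) = -66 and h_3·M_3 + 2h_3·M_4 = 6(S'(4) - Δ_3) = -6.
Solving the tridiagonal system: M_0 = -1203/28, M_1 = 279/14, M_2 = 21/4, M_3 = -153/14, M_4 = 69/28.
On [1, 2], S'(t) = b_1 + 2c_1·(t - 1) + 3d_1·(t - 1)² with b_1 = Δ_1 - h_1(2M_1 + M_2)/6 = -421/56, c_1 = M_1/2 = 279/28, d_1 = (M_2 - M_1)/(6h_1) = -137/56. So S'(1) = -421/56.

-7.5179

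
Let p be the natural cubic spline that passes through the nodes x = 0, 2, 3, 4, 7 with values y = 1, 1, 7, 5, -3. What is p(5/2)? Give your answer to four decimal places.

4.3764

Write M_i for p''(x_i). With h_i = 2, 1, 1, 3 and divided differences Δ_i = 0, 6, -2, -8/3, the continuity of p' gives the tridiagonal system
  2·M_0 + 6·M_1 + 1·M_2 = 6(Δ_1 - Δ_0) = 36
  1·M_1 + 4·M_2 + 1·M_3 = 6(Δ_2 - Δ_1) = -48
  1·M_2 + 8·M_3 + 3·M_4 = 6(Δ_3 - Δ_2) = -4
Natural end conditions: M_0 = M_4 = 0.
Hence M_0 = 0, M_1 = 748/89, M_2 = -1284/89, M_3 = 116/89, M_4 = 0.
On [2, 3], p(x) = 1 + 1496/267·(x - 2) + 374/89·(x - 2)² - 1016/267·(x - 2)³.
With (x - 2) = 1/2: p(5/2) = 779/178.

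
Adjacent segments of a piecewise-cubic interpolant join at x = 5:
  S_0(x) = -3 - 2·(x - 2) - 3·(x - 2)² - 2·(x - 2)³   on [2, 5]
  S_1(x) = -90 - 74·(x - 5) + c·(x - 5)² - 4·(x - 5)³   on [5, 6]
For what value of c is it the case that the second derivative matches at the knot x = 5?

-21

S_0''(x) = -6 - 12·(x - 2), so S_0''(5) = -42. On the right, S_1''(5) = 2c, so c = -21.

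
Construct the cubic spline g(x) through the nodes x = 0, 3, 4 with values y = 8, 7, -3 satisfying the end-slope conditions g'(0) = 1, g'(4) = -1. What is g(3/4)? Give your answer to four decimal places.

With σ_i denoting the second derivative at x_i, h_i = 3, 1, and Δ_i = (y_(i+1) − y_i)/h_i = -1/3, -10:
  3·σ_0 + 8·σ_1 + 1·σ_2 = 6(Δ_1 - Δ_0) = -58
Clamped end conditions give two more equations: 2h_0·σ_0 + h_0·σ_1 = 6(Δ_0 - g'(0)) = -8 and h_1·σ_1 + 2h_1·σ_2 = 6(g'(4) - Δ_1) = 54.
Forward elimination and back-substitution give σ_0 = 65/12, σ_1 = -27/2, σ_2 = 135/4.
On [0, 3], g(x) = 8 + 1·x + 65/24·x² - 227/216·x³.
With x = 3/4: g(3/4) = 5033/512.

9.8301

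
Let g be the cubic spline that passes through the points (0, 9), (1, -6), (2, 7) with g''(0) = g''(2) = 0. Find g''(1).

42

Write M_i for g''(x_i). With h_i = 1, 1 and divided differences Δ_i = -15, 13, the continuity of g' gives the tridiagonal system
  1·M_0 + 4·M_1 + 1·M_2 = 6(Δ_1 - Δ_0) = 168
Natural end conditions: M_0 = M_2 = 0.
Solving: M_0 = 0, M_1 = 42, M_2 = 0.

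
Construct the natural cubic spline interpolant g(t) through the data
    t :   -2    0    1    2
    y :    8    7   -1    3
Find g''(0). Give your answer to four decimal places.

-10.9565

With σ_i denoting the second derivative at x_i, h_i = 2, 1, 1, and Δ_i = (y_(i+1) − y_i)/h_i = -1/2, -8, 4:
  2·σ_0 + 6·σ_1 + 1·σ_2 = 6(Δ_1 - Δ_0) = -45
  1·σ_1 + 4·σ_2 + 1·σ_3 = 6(Δ_2 - Δ_1) = 72
Natural end conditions: σ_0 = σ_3 = 0.
Solving the tridiagonal system: σ_0 = 0, σ_1 = -252/23, σ_2 = 477/23, σ_3 = 0.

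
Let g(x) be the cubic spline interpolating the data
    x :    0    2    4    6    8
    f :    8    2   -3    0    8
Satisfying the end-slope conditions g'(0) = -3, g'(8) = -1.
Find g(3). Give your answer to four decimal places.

-0.9866

Let M_i = g''(x_i). Step sizes h_i = 2, 2, 2, 2; slopes of the chords Δ_i = (y_(i+1) - y_i)/h_i = -3, -5/2, 3/2, 4.
  2·M_0 + 8·M_1 + 2·M_2 = 6(Δ_1 - Δ_0) = 3
  2·M_1 + 8·M_2 + 2·M_3 = 6(Δ_2 - Δ_1) = 24
  2·M_2 + 8·M_3 + 2·M_4 = 6(Δ_3 - Δ_2) = 15
Clamped end conditions give two more equations: 2h_0·M_0 + h_0·M_1 = 6(Δ_0 - g'(0)) = 0 and h_3·M_3 + 2h_3·M_4 = 6(g'(8) - Δ_3) = -30.
Solving the tridiagonal system: M_0 = 5/56, M_1 = -5/28, M_2 = 17/8, M_3 = 103/28, M_4 = -523/56.
On [2, 4], g(x) = 2 - 173/56·(x - 2) - 5/56·(x - 2)² + 43/224·(x - 2)³.
With (x - 2) = 1: g(3) = -221/224.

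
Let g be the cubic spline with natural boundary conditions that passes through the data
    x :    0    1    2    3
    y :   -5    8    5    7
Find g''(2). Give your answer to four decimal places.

14.4000

Let M_i = g''(x_i). Step sizes h_i = 1, 1, 1; slopes of the chords Δ_i = (y_(i+1) - y_i)/h_i = 13, -3, 2.
  1·M_0 + 4·M_1 + 1·M_2 = 6(Δ_1 - Δ_0) = -96
  1·M_1 + 4·M_2 + 1·M_3 = 6(Δ_2 - Δ_1) = 30
Natural end conditions: M_0 = M_3 = 0.
Solving: M_0 = 0, M_1 = -138/5, M_2 = 72/5, M_3 = 0.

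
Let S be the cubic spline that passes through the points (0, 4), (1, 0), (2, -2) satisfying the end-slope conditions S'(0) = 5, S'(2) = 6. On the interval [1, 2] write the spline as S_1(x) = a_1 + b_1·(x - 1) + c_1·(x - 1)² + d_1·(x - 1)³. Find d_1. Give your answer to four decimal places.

Let m_i = S''(x_i). Step sizes h_i = 1, 1; slopes of the chords Δ_i = (y_(i+1) - y_i)/h_i = -4, -2.
  1·m_0 + 4·m_1 + 1·m_2 = 6(Δ_1 - Δ_0) = 12
Clamped end conditions give two more equations: 2h_0·m_0 + h_0·m_1 = 6(Δ_0 - S'(0)) = -54 and h_1·m_1 + 2h_1·m_2 = 6(S'(2) - Δ_1) = 48.
Forward elimination and back-substitution give m_0 = -59/2, m_1 = 5, m_2 = 43/2.
On [1, 2], with S_1(x) = a_1 + b_1·(x - 1) + c_1·(x - 1)² + d_1·(x - 1)³: c_1 = m_1/2 = 5/2, d_1 = (m_2 - m_1)/(6h_1) = 11/4, b_1 = Δ_1 - h_1(2m_1 + m_2)/6 = -29/4.

2.7500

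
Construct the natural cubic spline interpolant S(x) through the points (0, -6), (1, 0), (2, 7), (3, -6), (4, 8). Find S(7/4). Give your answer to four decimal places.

Write M_i for S''(x_i). With h_i = 1, 1, 1, 1 and divided differences Δ_i = 6, 7, -13, 14, the continuity of S' gives the tridiagonal system
  1·M_0 + 4·M_1 + 1·M_2 = 6(Δ_1 - Δ_0) = 6
  1·M_1 + 4·M_2 + 1·M_3 = 6(Δ_2 - Δ_1) = -120
  1·M_2 + 4·M_3 + 1·M_4 = 6(Δ_3 - Δ_2) = 162
Natural end conditions: M_0 = M_4 = 0.
Hence M_0 = 0, M_1 = 183/14, M_2 = -324/7, M_3 = 729/14, M_4 = 0.
On [1, 2], S(x) = 0 + 145/14·(x - 1) + 183/28·(x - 1)² - 277/28·(x - 1)³.
With (x - 1) = 3/4: S(7/4) = 13029/1792.

7.2706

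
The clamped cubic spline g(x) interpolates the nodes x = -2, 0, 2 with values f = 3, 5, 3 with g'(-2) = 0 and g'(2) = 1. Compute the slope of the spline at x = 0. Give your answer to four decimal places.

Let M_i = g''(x_i). Step sizes h_i = 2, 2; slopes of the chords Δ_i = (y_(i+1) - y_i)/h_i = 1, -1.
  2·M_0 + 8·M_1 + 2·M_2 = 6(Δ_1 - Δ_0) = -12
Clamped end conditions give two more equations: 2h_0·M_0 + h_0·M_1 = 6(Δ_0 - g'(-2)) = 6 and h_1·M_1 + 2h_1·M_2 = 6(g'(2) - Δ_1) = 12.
Forward elimination and back-substitution give M_0 = 13/4, M_1 = -7/2, M_2 = 19/4.
On [0, 2], g'(x) = b_1 + 2c_1·x + 3d_1·x² with b_1 = Δ_1 - h_1(2M_1 + M_2)/6 = -1/4, c_1 = M_1/2 = -7/4, d_1 = (M_2 - M_1)/(6h_1) = 11/16. So g'(0) = -1/4.

-0.2500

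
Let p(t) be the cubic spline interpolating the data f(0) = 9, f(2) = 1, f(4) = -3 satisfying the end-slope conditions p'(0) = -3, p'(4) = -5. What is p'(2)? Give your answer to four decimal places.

Put m_i = p'' at the i-th knot. Here h = (2, 2) and Δ = (-4, -2), so the interior equations h_(i-1)·m_(i-1) + 2(h_(i-1)+h_i)·m_i + h_i·m_(i+1) = 6(Δ_i − Δ_(i-1)) read
  2·m_0 + 8·m_1 + 2·m_2 = 6(Δ_1 - Δ_0) = 12
Clamped end conditions give two more equations: 2h_0·m_0 + h_0·m_1 = 6(Δ_0 - p'(0)) = -6 and h_1·m_1 + 2h_1·m_2 = 6(p'(4) - Δ_1) = -18.
Hence m_0 = -7/2, m_1 = 4, m_2 = -13/2.
On [2, 4], p'(t) = b_1 + 2c_1·(t - 2) + 3d_1·(t - 2)² with b_1 = Δ_1 - h_1(2m_1 + m_2)/6 = -5/2, c_1 = m_1/2 = 2, d_1 = (m_2 - m_1)/(6h_1) = -7/8. So p'(2) = -5/2.

-2.5000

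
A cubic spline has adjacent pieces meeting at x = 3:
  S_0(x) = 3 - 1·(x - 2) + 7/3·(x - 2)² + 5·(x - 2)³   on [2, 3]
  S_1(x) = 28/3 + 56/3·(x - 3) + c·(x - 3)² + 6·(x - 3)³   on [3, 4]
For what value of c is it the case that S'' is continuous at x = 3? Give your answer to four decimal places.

S_0''(x) = 14/3 + 30·(x - 2), so S_0''(3) = 104/3. On the right, S_1''(3) = 2c, so c = 52/3.

17.3333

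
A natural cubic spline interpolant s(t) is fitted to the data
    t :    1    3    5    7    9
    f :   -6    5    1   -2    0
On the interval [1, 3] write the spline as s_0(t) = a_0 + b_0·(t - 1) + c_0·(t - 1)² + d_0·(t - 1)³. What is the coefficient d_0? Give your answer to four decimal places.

With σ_i denoting the second derivative at x_i, h_i = 2, 2, 2, 2, and Δ_i = (y_(i+1) − y_i)/h_i = 11/2, -2, -3/2, 1:
  2·σ_0 + 8·σ_1 + 2·σ_2 = 6(Δ_1 - Δ_0) = -45
  2·σ_1 + 8·σ_2 + 2·σ_3 = 6(Δ_2 - Δ_1) = 3
  2·σ_2 + 8·σ_3 + 2·σ_4 = 6(Δ_3 - Δ_2) = 15
Natural end conditions: σ_0 = σ_4 = 0.
Solving: σ_0 = 0, σ_1 = -6, σ_2 = 3/2, σ_3 = 3/2, σ_4 = 0.
On [1, 3], with s_0(t) = a_0 + b_0·(t - 1) + c_0·(t - 1)² + d_0·(t - 1)³: c_0 = σ_0/2 = 0, d_0 = (σ_1 - σ_0)/(6h_0) = -1/2, b_0 = Δ_0 - h_0(2σ_0 + σ_1)/6 = 15/2.

-0.5000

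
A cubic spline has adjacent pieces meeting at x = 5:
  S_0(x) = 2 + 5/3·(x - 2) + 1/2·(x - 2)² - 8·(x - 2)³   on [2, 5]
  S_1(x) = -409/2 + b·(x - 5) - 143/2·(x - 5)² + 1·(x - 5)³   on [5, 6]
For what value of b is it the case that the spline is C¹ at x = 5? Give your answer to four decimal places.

-211.3333

S_0'(x) = 5/3 + 1·(x - 2) - 24·(x - 2)², so S_0'(5) = -634/3. On the right, S_1'(5) = b, so b = -634/3.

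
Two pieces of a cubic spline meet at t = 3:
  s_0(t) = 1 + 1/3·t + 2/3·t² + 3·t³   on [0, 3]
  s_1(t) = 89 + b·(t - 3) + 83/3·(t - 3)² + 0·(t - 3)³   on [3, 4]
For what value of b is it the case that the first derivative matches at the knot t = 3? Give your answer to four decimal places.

85.3333

s_0'(t) = 1/3 + 4/3·t + 9·t², so s_0'(3) = 256/3. On the right, s_1'(3) = b, so b = 256/3.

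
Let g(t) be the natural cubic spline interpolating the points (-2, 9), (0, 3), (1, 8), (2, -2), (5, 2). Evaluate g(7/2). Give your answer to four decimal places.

-6.8006

Let M_i = g''(x_i). Step sizes h_i = 2, 1, 1, 3; slopes of the chords Δ_i = (y_(i+1) - y_i)/h_i = -3, 5, -10, 4/3.
  2·M_0 + 6·M_1 + 1·M_2 = 6(Δ_1 - Δ_0) = 48
  1·M_1 + 4·M_2 + 1·M_3 = 6(Δ_2 - Δ_1) = -90
  1·M_2 + 8·M_3 + 3·M_4 = 6(Δ_3 - Δ_2) = 68
Natural end conditions: M_0 = M_4 = 0.
Solving: M_0 = 0, M_1 = 1138/89, M_2 = -2556/89, M_3 = 1076/89, M_4 = 0.
On [2, 5], g(t) = -2 - 2872/267·(t - 2) + 538/89·(t - 2)² - 538/801·(t - 2)³.
With (t - 2) = 3/2: g(7/2) = -2421/356.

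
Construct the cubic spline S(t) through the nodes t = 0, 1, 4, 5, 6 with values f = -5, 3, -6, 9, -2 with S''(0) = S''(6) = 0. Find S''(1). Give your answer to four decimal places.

With M_i denoting the second derivative at x_i, h_i = 1, 3, 1, 1, and Δ_i = (y_(i+1) − y_i)/h_i = 8, -3, 15, -11:
  1·M_0 + 8·M_1 + 3·M_2 = 6(Δ_1 - Δ_0) = -66
  3·M_1 + 8·M_2 + 1·M_3 = 6(Δ_2 - Δ_1) = 108
  1·M_2 + 4·M_3 + 1·M_4 = 6(Δ_3 - Δ_2) = -156
Natural end conditions: M_0 = M_4 = 0.
Solving: M_0 = 0, M_1 = -1905/106, M_2 = 1374/53, M_3 = -4821/106, M_4 = 0.

-17.9717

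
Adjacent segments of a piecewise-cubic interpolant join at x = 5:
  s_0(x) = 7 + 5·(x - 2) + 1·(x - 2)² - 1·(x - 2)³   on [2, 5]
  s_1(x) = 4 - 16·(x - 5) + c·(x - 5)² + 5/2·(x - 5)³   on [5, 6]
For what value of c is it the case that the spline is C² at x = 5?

-8

s_0''(x) = 2 - 6·(x - 2), so s_0''(5) = -16. On the right, s_1''(5) = 2c, so c = -8.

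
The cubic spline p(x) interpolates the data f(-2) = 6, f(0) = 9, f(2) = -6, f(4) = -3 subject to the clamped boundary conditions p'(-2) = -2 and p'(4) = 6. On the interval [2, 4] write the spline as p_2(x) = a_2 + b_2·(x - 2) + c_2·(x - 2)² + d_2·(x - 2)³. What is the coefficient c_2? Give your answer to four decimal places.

4.5833

Put m_i = p'' at the i-th knot. Here h = (2, 2, 2) and Δ = (3/2, -15/2, 3/2), so the interior equations h_(i-1)·m_(i-1) + 2(h_(i-1)+h_i)·m_i + h_i·m_(i+1) = 6(Δ_i − Δ_(i-1)) read
  2·m_0 + 8·m_1 + 2·m_2 = 6(Δ_1 - Δ_0) = -54
  2·m_1 + 8·m_2 + 2·m_3 = 6(Δ_2 - Δ_1) = 54
Clamped end conditions give two more equations: 2h_0·m_0 + h_0·m_1 = 6(Δ_0 - p'(-2)) = 21 and h_2·m_2 + 2h_2·m_3 = 6(p'(4) - Δ_2) = 27.
Hence m_0 = 67/6, m_1 = -71/6, m_2 = 55/6, m_3 = 13/6.
On [2, 4], with p_2(x) = a_2 + b_2·(x - 2) + c_2·(x - 2)² + d_2·(x - 2)³: c_2 = m_2/2 = 55/12, d_2 = (m_3 - m_2)/(6h_2) = -7/12, b_2 = Δ_2 - h_2(2m_2 + m_3)/6 = -16/3.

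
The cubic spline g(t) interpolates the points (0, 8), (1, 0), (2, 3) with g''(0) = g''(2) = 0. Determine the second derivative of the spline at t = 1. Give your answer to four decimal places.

Put M_i = g'' at the i-th knot. Here h = (1, 1) and Δ = (-8, 3), so the interior equations h_(i-1)·M_(i-1) + 2(h_(i-1)+h_i)·M_i + h_i·M_(i+1) = 6(Δ_i − Δ_(i-1)) read
  1·M_0 + 4·M_1 + 1·M_2 = 6(Δ_1 - Δ_0) = 66
Natural end conditions: M_0 = M_2 = 0.
Solving the tridiagonal system: M_0 = 0, M_1 = 33/2, M_2 = 0.

16.5000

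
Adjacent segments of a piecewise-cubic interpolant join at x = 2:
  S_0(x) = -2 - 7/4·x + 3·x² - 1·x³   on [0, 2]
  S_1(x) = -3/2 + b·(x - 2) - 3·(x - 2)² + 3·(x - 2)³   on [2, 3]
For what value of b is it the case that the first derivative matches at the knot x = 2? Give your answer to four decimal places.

S_0'(x) = -7/4 + 6·x - 3·x², so S_0'(2) = -7/4. On the right, S_1'(2) = b, so b = -7/4.

-1.7500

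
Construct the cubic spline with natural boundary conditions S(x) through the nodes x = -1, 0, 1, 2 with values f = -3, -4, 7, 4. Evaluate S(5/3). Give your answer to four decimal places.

6.3432

Put M_i = S'' at the i-th knot. Here h = (1, 1, 1) and Δ = (-1, 11, -3), so the interior equations h_(i-1)·M_(i-1) + 2(h_(i-1)+h_i)·M_i + h_i·M_(i+1) = 6(Δ_i − Δ_(i-1)) read
  1·M_0 + 4·M_1 + 1·M_2 = 6(Δ_1 - Δ_0) = 72
  1·M_1 + 4·M_2 + 1·M_3 = 6(Δ_2 - Δ_1) = -84
Natural end conditions: M_0 = M_3 = 0.
Forward elimination and back-substitution give M_0 = 0, M_1 = 124/5, M_2 = -136/5, M_3 = 0.
On [1, 2], S(x) = 7 + 91/15·(x - 1) - 68/5·(x - 1)² + 68/15·(x - 1)³.
With (x - 1) = 2/3: S(5/3) = 2569/405.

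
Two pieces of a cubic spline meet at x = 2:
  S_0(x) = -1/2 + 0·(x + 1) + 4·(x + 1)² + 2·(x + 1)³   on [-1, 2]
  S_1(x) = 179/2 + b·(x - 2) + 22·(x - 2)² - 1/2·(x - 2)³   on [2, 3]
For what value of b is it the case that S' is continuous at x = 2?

78

S_0'(x) = 0 + 8·(x + 1) + 6·(x + 1)², so S_0'(2) = 78. On the right, S_1'(2) = b, so b = 78.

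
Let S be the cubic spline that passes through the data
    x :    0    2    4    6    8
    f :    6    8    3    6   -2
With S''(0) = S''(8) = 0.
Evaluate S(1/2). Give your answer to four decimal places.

Put M_i = S'' at the i-th knot. Here h = (2, 2, 2, 2) and Δ = (1, -5/2, 3/2, -4), so the interior equations h_(i-1)·M_(i-1) + 2(h_(i-1)+h_i)·M_i + h_i·M_(i+1) = 6(Δ_i − Δ_(i-1)) read
  2·M_0 + 8·M_1 + 2·M_2 = 6(Δ_1 - Δ_0) = -21
  2·M_1 + 8·M_2 + 2·M_3 = 6(Δ_2 - Δ_1) = 24
  2·M_2 + 8·M_3 + 2·M_4 = 6(Δ_3 - Δ_2) = -33
Natural end conditions: M_0 = M_4 = 0.
Hence M_0 = 0, M_1 = -111/28, M_2 = 75/14, M_3 = -153/28, M_4 = 0.
On [0, 2], S(x) = 6 + 65/28·x + 0·x² - 37/112·x³.
With x = 1/2: S(1/2) = 6379/896.

7.1194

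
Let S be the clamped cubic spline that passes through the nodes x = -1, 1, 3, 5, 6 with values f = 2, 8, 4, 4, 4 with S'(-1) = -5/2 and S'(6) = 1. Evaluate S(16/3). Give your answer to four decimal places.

3.9251

Write σ_i for S''(x_i). With h_i = 2, 2, 2, 1 and divided differences Δ_i = 3, -2, 0, 0, the continuity of S' gives the tridiagonal system
  2·σ_0 + 8·σ_1 + 2·σ_2 = 6(Δ_1 - Δ_0) = -30
  2·σ_1 + 8·σ_2 + 2·σ_3 = 6(Δ_2 - Δ_1) = 12
  2·σ_2 + 6·σ_3 + 1·σ_4 = 6(Δ_3 - Δ_2) = 0
Clamped end conditions give two more equations: 2h_0·σ_0 + h_0·σ_1 = 6(Δ_0 - S'(-1)) = 33 and h_3·σ_3 + 2h_3·σ_4 = 6(S'(6) - Δ_3) = 6.
Solving: σ_0 = 2087/172, σ_1 = -334/43, σ_2 = 677/172, σ_3 = -85/43, σ_4 = 343/86.
On [5, 6], S(x) = 4 - 1/172·(x - 5) - 85/86·(x - 5)² + 171/172·(x - 5)³.
With (x - 5) = 1/3: S(16/3) = 1519/387.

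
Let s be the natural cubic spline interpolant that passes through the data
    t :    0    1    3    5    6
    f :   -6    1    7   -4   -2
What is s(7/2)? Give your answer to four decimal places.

Write M_i for s''(x_i). With h_i = 1, 2, 2, 1 and divided differences Δ_i = 7, 3, -11/2, 2, the continuity of s' gives the tridiagonal system
  1·M_0 + 6·M_1 + 2·M_2 = 6(Δ_1 - Δ_0) = -24
  2·M_1 + 8·M_2 + 2·M_3 = 6(Δ_2 - Δ_1) = -51
  2·M_2 + 6·M_3 + 1·M_4 = 6(Δ_3 - Δ_2) = 45
Natural end conditions: M_0 = M_4 = 0.
Solving: M_0 = 0, M_1 = -11/10, M_2 = -87/10, M_3 = 52/5, M_4 = 0.
On [3, 5], s(t) = 7 - 19/6·(t - 3) - 87/20·(t - 3)² + 191/120·(t - 3)³.
With (t - 3) = 1/2: s(7/2) = 1449/320.

4.5281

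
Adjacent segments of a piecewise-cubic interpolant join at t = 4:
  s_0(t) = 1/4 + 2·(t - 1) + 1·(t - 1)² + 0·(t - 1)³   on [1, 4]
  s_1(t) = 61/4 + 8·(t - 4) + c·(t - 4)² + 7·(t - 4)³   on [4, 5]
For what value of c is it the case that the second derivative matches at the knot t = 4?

1

s_0''(t) = 2 + 0·(t - 1), so s_0''(4) = 2. On the right, s_1''(4) = 2c, so c = 1.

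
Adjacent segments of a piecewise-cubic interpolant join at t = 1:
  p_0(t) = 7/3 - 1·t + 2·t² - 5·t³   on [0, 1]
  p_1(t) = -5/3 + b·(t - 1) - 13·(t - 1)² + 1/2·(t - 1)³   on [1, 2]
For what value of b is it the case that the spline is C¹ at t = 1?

p_0'(t) = -1 + 4·t - 15·t², so p_0'(1) = -12. On the right, p_1'(1) = b, so b = -12.

-12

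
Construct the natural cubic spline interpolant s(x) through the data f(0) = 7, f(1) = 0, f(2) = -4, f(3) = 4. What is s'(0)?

-7

With M_i denoting the second derivative at x_i, h_i = 1, 1, 1, and Δ_i = (y_(i+1) − y_i)/h_i = -7, -4, 8:
  1·M_0 + 4·M_1 + 1·M_2 = 6(Δ_1 - Δ_0) = 18
  1·M_1 + 4·M_2 + 1·M_3 = 6(Δ_2 - Δ_1) = 72
Natural end conditions: M_0 = M_3 = 0.
Hence M_0 = 0, M_1 = 0, M_2 = 18, M_3 = 0.
On [0, 1], s'(x) = b_0 + 2c_0·x + 3d_0·x² with b_0 = Δ_0 - h_0(2M_0 + M_1)/6 = -7, c_0 = M_0/2 = 0, d_0 = (M_1 - M_0)/(6h_0) = 0. So s'(0) = -7.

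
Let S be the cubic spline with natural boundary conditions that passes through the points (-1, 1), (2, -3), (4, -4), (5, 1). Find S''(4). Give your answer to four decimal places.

With M_i denoting the second derivative at x_i, h_i = 3, 2, 1, and Δ_i = (y_(i+1) − y_i)/h_i = -4/3, -1/2, 5:
  3·M_0 + 10·M_1 + 2·M_2 = 6(Δ_1 - Δ_0) = 5
  2·M_1 + 6·M_2 + 1·M_3 = 6(Δ_2 - Δ_1) = 33
Natural end conditions: M_0 = M_3 = 0.
Forward elimination and back-substitution give M_0 = 0, M_1 = -9/14, M_2 = 40/7, M_3 = 0.

5.7143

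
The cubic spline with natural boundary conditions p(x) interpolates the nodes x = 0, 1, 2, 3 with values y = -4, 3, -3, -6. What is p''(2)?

10

Let M_i = p''(x_i). Step sizes h_i = 1, 1, 1; slopes of the chords Δ_i = (y_(i+1) - y_i)/h_i = 7, -6, -3.
  1·M_0 + 4·M_1 + 1·M_2 = 6(Δ_1 - Δ_0) = -78
  1·M_1 + 4·M_2 + 1·M_3 = 6(Δ_2 - Δ_1) = 18
Natural end conditions: M_0 = M_3 = 0.
Solving: M_0 = 0, M_1 = -22, M_2 = 10, M_3 = 0.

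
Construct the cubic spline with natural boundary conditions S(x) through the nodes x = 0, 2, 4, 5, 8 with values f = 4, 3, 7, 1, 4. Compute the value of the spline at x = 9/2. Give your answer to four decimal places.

With M_i denoting the second derivative at x_i, h_i = 2, 2, 1, 3, and Δ_i = (y_(i+1) − y_i)/h_i = -1/2, 2, -6, 1:
  2·M_0 + 8·M_1 + 2·M_2 = 6(Δ_1 - Δ_0) = 15
  2·M_1 + 6·M_2 + 1·M_3 = 6(Δ_2 - Δ_1) = -48
  1·M_2 + 8·M_3 + 3·M_4 = 6(Δ_3 - Δ_2) = 42
Natural end conditions: M_0 = M_4 = 0.
Solving the tridiagonal system: M_0 = 0, M_1 = 1557/344, M_2 = -456/43, M_3 = 1131/172, M_4 = 0.
On [4, 5], S(x) = 7 - 1225/344·(x - 4) - 228/43·(x - 4)² + 985/344·(x - 4)³.
With (x - 4) = 1/2: S(9/2) = 11701/2752.

4.2518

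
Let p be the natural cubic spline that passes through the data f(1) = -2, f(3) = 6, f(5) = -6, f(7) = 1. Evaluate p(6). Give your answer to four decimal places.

Write M_i for p''(x_i). With h_i = 2, 2, 2 and divided differences Δ_i = 4, -6, 7/2, the continuity of p' gives the tridiagonal system
  2·M_0 + 8·M_1 + 2·M_2 = 6(Δ_1 - Δ_0) = -60
  2·M_1 + 8·M_2 + 2·M_3 = 6(Δ_2 - Δ_1) = 57
Natural end conditions: M_0 = M_3 = 0.
Solving: M_0 = 0, M_1 = -99/10, M_2 = 48/5, M_3 = 0.
On [5, 7], p(t) = -6 - 29/10·(t - 5) + 24/5·(t - 5)² - 4/5·(t - 5)³.
With (t - 5) = 1: p(6) = -49/10.

-4.9000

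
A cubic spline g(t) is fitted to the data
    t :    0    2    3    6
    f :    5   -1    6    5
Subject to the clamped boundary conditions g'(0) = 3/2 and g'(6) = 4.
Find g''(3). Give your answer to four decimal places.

-11.3810

Let m_i = g''(x_i). Step sizes h_i = 2, 1, 3; slopes of the chords Δ_i = (y_(i+1) - y_i)/h_i = -3, 7, -1/3.
  2·m_0 + 6·m_1 + 1·m_2 = 6(Δ_1 - Δ_0) = 60
  1·m_1 + 8·m_2 + 3·m_3 = 6(Δ_2 - Δ_1) = -44
Clamped end conditions give two more equations: 2h_0·m_0 + h_0·m_1 = 6(Δ_0 - g'(0)) = -27 and h_2·m_2 + 2h_2·m_3 = 6(g'(6) - Δ_2) = 26.
Hence m_0 = -320/21, m_1 = 713/42, m_2 = -239/21, m_3 = 421/42.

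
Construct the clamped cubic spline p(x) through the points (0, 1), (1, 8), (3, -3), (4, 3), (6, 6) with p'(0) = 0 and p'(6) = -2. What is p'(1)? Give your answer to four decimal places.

With σ_i denoting the second derivative at x_i, h_i = 1, 2, 1, 2, and Δ_i = (y_(i+1) − y_i)/h_i = 7, -11/2, 6, 3/2:
  1·σ_0 + 6·σ_1 + 2·σ_2 = 6(Δ_1 - Δ_0) = -75
  2·σ_1 + 6·σ_2 + 1·σ_3 = 6(Δ_2 - Δ_1) = 69
  1·σ_2 + 6·σ_3 + 2·σ_4 = 6(Δ_3 - Δ_2) = -27
Clamped end conditions give two more equations: 2h_0·σ_0 + h_0·σ_1 = 6(Δ_0 - p'(0)) = 42 and h_3·σ_3 + 2h_3·σ_4 = 6(p'(6) - Δ_3) = -21.
Solving the tridiagonal system: σ_0 = 3122/93, σ_1 = -2338/93, σ_2 = 3931/186, σ_3 = -700/93, σ_4 = -553/372.
On [1, 3], p'(x) = b_1 + 2c_1·(x - 1) + 3d_1·(x - 1)² with b_1 = Δ_1 - h_1(2σ_1 + σ_2)/6 = 392/93, c_1 = σ_1/2 = -1169/93, d_1 = (σ_2 - σ_1)/(6h_1) = 2869/744. So p'(1) = 392/93.

4.2151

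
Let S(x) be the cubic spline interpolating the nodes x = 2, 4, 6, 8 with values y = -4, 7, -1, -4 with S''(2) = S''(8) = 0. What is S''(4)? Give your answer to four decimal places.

Put M_i = S'' at the i-th knot. Here h = (2, 2, 2) and Δ = (11/2, -4, -3/2), so the interior equations h_(i-1)·M_(i-1) + 2(h_(i-1)+h_i)·M_i + h_i·M_(i+1) = 6(Δ_i − Δ_(i-1)) read
  2·M_0 + 8·M_1 + 2·M_2 = 6(Δ_1 - Δ_0) = -57
  2·M_1 + 8·M_2 + 2·M_3 = 6(Δ_2 - Δ_1) = 15
Natural end conditions: M_0 = M_3 = 0.
Solving: M_0 = 0, M_1 = -81/10, M_2 = 39/10, M_3 = 0.

-8.1000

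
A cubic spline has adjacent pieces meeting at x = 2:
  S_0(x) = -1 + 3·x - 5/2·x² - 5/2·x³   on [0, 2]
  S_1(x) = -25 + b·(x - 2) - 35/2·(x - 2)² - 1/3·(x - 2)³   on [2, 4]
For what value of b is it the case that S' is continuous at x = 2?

S_0'(x) = 3 - 5·x - 15/2·x², so S_0'(2) = -37. On the right, S_1'(2) = b, so b = -37.

-37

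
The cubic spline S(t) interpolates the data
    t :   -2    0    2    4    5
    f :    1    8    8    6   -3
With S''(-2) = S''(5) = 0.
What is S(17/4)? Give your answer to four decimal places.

4.2282

Put M_i = S'' at the i-th knot. Here h = (2, 2, 2, 1) and Δ = (7/2, 0, -1, -9), so the interior equations h_(i-1)·M_(i-1) + 2(h_(i-1)+h_i)·M_i + h_i·M_(i+1) = 6(Δ_i − Δ_(i-1)) read
  2·M_0 + 8·M_1 + 2·M_2 = 6(Δ_1 - Δ_0) = -21
  2·M_1 + 8·M_2 + 2·M_3 = 6(Δ_2 - Δ_1) = -6
  2·M_2 + 6·M_3 + 1·M_4 = 6(Δ_3 - Δ_2) = -48
Natural end conditions: M_0 = M_4 = 0.
Solving the tridiagonal system: M_0 = 0, M_1 = -261/82, M_2 = 183/82, M_3 = -717/82, M_4 = 0.
On [4, 5], S(t) = 6 - 499/82·(t - 4) - 717/164·(t - 4)² + 239/164·(t - 4)³.
With (t - 4) = 1/4: S(17/4) = 44379/10496.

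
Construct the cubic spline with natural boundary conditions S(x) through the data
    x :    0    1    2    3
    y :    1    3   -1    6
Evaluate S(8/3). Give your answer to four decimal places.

With M_i denoting the second derivative at x_i, h_i = 1, 1, 1, and Δ_i = (y_(i+1) − y_i)/h_i = 2, -4, 7:
  1·M_0 + 4·M_1 + 1·M_2 = 6(Δ_1 - Δ_0) = -36
  1·M_1 + 4·M_2 + 1·M_3 = 6(Δ_2 - Δ_1) = 66
Natural end conditions: M_0 = M_3 = 0.
Forward elimination and back-substitution give M_0 = 0, M_1 = -14, M_2 = 20, M_3 = 0.
On [2, 3], S(x) = -1 + 1/3·(x - 2) + 10·(x - 2)² - 10/3·(x - 2)³.
With (x - 2) = 2/3: S(8/3) = 217/81.

2.6790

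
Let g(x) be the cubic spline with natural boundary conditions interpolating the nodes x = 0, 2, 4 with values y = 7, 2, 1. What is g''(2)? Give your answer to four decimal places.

Write σ_i for g''(x_i). With h_i = 2, 2 and divided differences Δ_i = -5/2, -1/2, the continuity of g' gives the tridiagonal system
  2·σ_0 + 8·σ_1 + 2·σ_2 = 6(Δ_1 - Δ_0) = 12
Natural end conditions: σ_0 = σ_2 = 0.
Forward elimination and back-substitution give σ_0 = 0, σ_1 = 3/2, σ_2 = 0.

1.5000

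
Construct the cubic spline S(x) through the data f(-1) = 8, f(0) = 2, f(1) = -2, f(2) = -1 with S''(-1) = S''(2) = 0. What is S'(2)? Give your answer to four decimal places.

2.2000

Put M_i = S'' at the i-th knot. Here h = (1, 1, 1) and Δ = (-6, -4, 1), so the interior equations h_(i-1)·M_(i-1) + 2(h_(i-1)+h_i)·M_i + h_i·M_(i+1) = 6(Δ_i − Δ_(i-1)) read
  1·M_0 + 4·M_1 + 1·M_2 = 6(Δ_1 - Δ_0) = 12
  1·M_1 + 4·M_2 + 1·M_3 = 6(Δ_2 - Δ_1) = 30
Natural end conditions: M_0 = M_3 = 0.
Solving the tridiagonal system: M_0 = 0, M_1 = 6/5, M_2 = 36/5, M_3 = 0.
On [1, 2], S'(x) = b_2 + 2c_2·(x - 1) + 3d_2·(x - 1)² with b_2 = Δ_2 - h_2(2M_2 + M_3)/6 = -7/5, c_2 = M_2/2 = 18/5, d_2 = (M_3 - M_2)/(6h_2) = -6/5. So S'(2) = 11/5.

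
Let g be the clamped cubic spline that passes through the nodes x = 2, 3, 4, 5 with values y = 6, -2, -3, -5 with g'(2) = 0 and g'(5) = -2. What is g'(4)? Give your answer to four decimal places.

Put M_i = g'' at the i-th knot. Here h = (1, 1, 1) and Δ = (-8, -1, -2), so the interior equations h_(i-1)·M_(i-1) + 2(h_(i-1)+h_i)·M_i + h_i·M_(i+1) = 6(Δ_i − Δ_(i-1)) read
  1·M_0 + 4·M_1 + 1·M_2 = 6(Δ_1 - Δ_0) = 42
  1·M_1 + 4·M_2 + 1·M_3 = 6(Δ_2 - Δ_1) = -6
Clamped end conditions give two more equations: 2h_0·M_0 + h_0·M_1 = 6(Δ_0 - g'(2)) = -48 and h_2·M_2 + 2h_2·M_3 = 6(g'(5) - Δ_2) = 0.
Hence M_0 = -518/15, M_1 = 316/15, M_2 = -116/15, M_3 = 58/15.
On [4, 5], g'(x) = b_2 + 2c_2·(x - 4) + 3d_2·(x - 4)² with b_2 = Δ_2 - h_2(2M_2 + M_3)/6 = -1/15, c_2 = M_2/2 = -58/15, d_2 = (M_3 - M_2)/(6h_2) = 29/15. So g'(4) = -1/15.

-0.0667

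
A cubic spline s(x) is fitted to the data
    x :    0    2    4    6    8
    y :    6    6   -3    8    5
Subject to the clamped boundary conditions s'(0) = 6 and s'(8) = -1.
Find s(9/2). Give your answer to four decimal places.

-1.1833

Let σ_i = s''(x_i). Step sizes h_i = 2, 2, 2, 2; slopes of the chords Δ_i = (y_(i+1) - y_i)/h_i = 0, -9/2, 11/2, -3/2.
  2·σ_0 + 8·σ_1 + 2·σ_2 = 6(Δ_1 - Δ_0) = -27
  2·σ_1 + 8·σ_2 + 2·σ_3 = 6(Δ_2 - Δ_1) = 60
  2·σ_2 + 8·σ_3 + 2·σ_4 = 6(Δ_3 - Δ_2) = -42
Clamped end conditions give two more equations: 2h_0·σ_0 + h_0·σ_1 = 6(Δ_0 - s'(0)) = -36 and h_3·σ_3 + 2h_3·σ_4 = 6(s'(8) - Δ_3) = 3.
Hence σ_0 = -761/112, σ_1 = -247/56, σ_2 = 175/16, σ_3 = -523/56, σ_4 = 607/112.
On [4, 6], s(x) = -3 + 37/28·(x - 4) + 175/32·(x - 4)² - 757/448·(x - 4)³.
With (x - 4) = 1/2: s(9/2) = -4241/3584.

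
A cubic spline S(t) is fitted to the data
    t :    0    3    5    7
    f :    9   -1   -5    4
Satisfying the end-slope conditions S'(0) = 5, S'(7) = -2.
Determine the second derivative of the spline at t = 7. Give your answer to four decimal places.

-13.6351

With M_i denoting the second derivative at x_i, h_i = 3, 2, 2, and Δ_i = (y_(i+1) − y_i)/h_i = -10/3, -2, 9/2:
  3·M_0 + 10·M_1 + 2·M_2 = 6(Δ_1 - Δ_0) = 8
  2·M_1 + 8·M_2 + 2·M_3 = 6(Δ_2 - Δ_1) = 39
Clamped end conditions give two more equations: 2h_0·M_0 + h_0·M_1 = 6(Δ_0 - S'(0)) = -50 and h_2·M_2 + 2h_2·M_3 = 6(S'(7) - Δ_2) = -39.
Solving the tridiagonal system: M_0 = -1039/111, M_1 = 76/37, M_2 = 575/74, M_3 = -1009/74.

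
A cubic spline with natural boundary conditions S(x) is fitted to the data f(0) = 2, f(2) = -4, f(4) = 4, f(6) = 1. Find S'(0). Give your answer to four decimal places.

-5.2333

With M_i denoting the second derivative at x_i, h_i = 2, 2, 2, and Δ_i = (y_(i+1) − y_i)/h_i = -3, 4, -3/2:
  2·M_0 + 8·M_1 + 2·M_2 = 6(Δ_1 - Δ_0) = 42
  2·M_1 + 8·M_2 + 2·M_3 = 6(Δ_2 - Δ_1) = -33
Natural end conditions: M_0 = M_3 = 0.
Solving: M_0 = 0, M_1 = 67/10, M_2 = -29/5, M_3 = 0.
On [0, 2], S'(x) = b_0 + 2c_0·x + 3d_0·x² with b_0 = Δ_0 - h_0(2M_0 + M_1)/6 = -157/30, c_0 = M_0/2 = 0, d_0 = (M_1 - M_0)/(6h_0) = 67/120. So S'(0) = -157/30.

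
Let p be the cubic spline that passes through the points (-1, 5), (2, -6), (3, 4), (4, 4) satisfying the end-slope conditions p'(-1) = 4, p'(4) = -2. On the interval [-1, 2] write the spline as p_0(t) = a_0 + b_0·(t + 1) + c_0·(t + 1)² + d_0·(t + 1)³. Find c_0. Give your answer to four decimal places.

Write M_i for p''(x_i). With h_i = 3, 1, 1 and divided differences Δ_i = -11/3, 10, 0, the continuity of p' gives the tridiagonal system
  3·M_0 + 8·M_1 + 1·M_2 = 6(Δ_1 - Δ_0) = 82
  1·M_1 + 4·M_2 + 1·M_3 = 6(Δ_2 - Δ_1) = -60
Clamped end conditions give two more equations: 2h_0·M_0 + h_0·M_1 = 6(Δ_0 - p'(-1)) = -46 and h_2·M_2 + 2h_2·M_3 = 6(p'(4) - Δ_2) = -12.
Solving the tridiagonal system: M_0 = -1510/87, M_1 = 562/29, M_2 = -608/29, M_3 = 130/29.
On [-1, 2], with p_0(t) = a_0 + b_0·(t + 1) + c_0·(t + 1)² + d_0·(t + 1)³: c_0 = M_0/2 = -755/87, d_0 = (M_1 - M_0)/(6h_0) = 1598/783, b_0 = Δ_0 - h_0(2M_0 + M_1)/6 = 4.

-8.6782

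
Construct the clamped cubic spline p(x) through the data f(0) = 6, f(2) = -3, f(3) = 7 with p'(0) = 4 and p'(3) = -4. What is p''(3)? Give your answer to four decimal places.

-59.1667

Let m_i = p''(x_i). Step sizes h_i = 2, 1; slopes of the chords Δ_i = (y_(i+1) - y_i)/h_i = -9/2, 10.
  2·m_0 + 6·m_1 + 1·m_2 = 6(Δ_1 - Δ_0) = 87
Clamped end conditions give two more equations: 2h_0·m_0 + h_0·m_1 = 6(Δ_0 - p'(0)) = -51 and h_1·m_1 + 2h_1·m_2 = 6(p'(3) - Δ_1) = -84.
Forward elimination and back-substitution give m_0 = -359/12, m_1 = 103/3, m_2 = -355/6.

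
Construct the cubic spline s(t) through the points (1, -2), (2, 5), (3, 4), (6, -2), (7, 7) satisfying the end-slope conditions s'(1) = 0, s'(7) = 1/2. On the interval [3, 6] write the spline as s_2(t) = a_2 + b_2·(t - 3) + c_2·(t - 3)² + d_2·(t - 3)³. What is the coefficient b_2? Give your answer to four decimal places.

Put σ_i = s'' at the i-th knot. Here h = (1, 1, 3, 1) and Δ = (7, -1, -2, 9), so the interior equations h_(i-1)·σ_(i-1) + 2(h_(i-1)+h_i)·σ_i + h_i·σ_(i+1) = 6(Δ_i − Δ_(i-1)) read
  1·σ_0 + 4·σ_1 + 1·σ_2 = 6(Δ_1 - Δ_0) = -48
  1·σ_1 + 8·σ_2 + 3·σ_3 = 6(Δ_2 - Δ_1) = -6
  3·σ_2 + 8·σ_3 + 1·σ_4 = 6(Δ_3 - Δ_2) = 66
Clamped end conditions give two more equations: 2h_0·σ_0 + h_0·σ_1 = 6(Δ_0 - s'(1)) = 42 and h_3·σ_3 + 2h_3·σ_4 = 6(s'(7) - Δ_3) = -51.
Solving the tridiagonal system: σ_0 = 2307/76, σ_1 = -711/38, σ_2 = -267/76, σ_3 = 517/38, σ_4 = -2455/76.
On [3, 6], with s_2(t) = a_2 + b_2·(t - 3) + c_2·(t - 3)² + d_2·(t - 3)³: c_2 = σ_2/2 = -267/152, d_2 = (σ_3 - σ_2)/(6h_2) = 1301/1368, b_2 = Δ_2 - h_2(2σ_2 + σ_3)/6 = -201/38.

-5.2895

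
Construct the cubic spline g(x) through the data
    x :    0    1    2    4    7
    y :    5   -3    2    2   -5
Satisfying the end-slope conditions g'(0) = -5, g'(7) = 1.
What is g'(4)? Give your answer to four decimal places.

-3.5385

Put M_i = g'' at the i-th knot. Here h = (1, 1, 2, 3) and Δ = (-8, 5, 0, -7/3), so the interior equations h_(i-1)·M_(i-1) + 2(h_(i-1)+h_i)·M_i + h_i·M_(i+1) = 6(Δ_i − Δ_(i-1)) read
  1·M_0 + 4·M_1 + 1·M_2 = 6(Δ_1 - Δ_0) = 78
  1·M_1 + 6·M_2 + 2·M_3 = 6(Δ_2 - Δ_1) = -30
  2·M_2 + 10·M_3 + 3·M_4 = 6(Δ_3 - Δ_2) = -14
Clamped end conditions give two more equations: 2h_0·M_0 + h_0·M_1 = 6(Δ_0 - g'(0)) = -18 and h_3·M_3 + 2h_3·M_4 = 6(g'(7) - Δ_3) = 20.
Hence M_0 = -296/13, M_1 = 358/13, M_2 = -122/13, M_3 = -8/13, M_4 = 142/39.
On [4, 7], g'(x) = b_3 + 2c_3·(x - 4) + 3d_3·(x - 4)² with b_3 = Δ_3 - h_3(2M_3 + M_4)/6 = -46/13, c_3 = M_3/2 = -4/13, d_3 = (M_4 - M_3)/(6h_3) = 83/351. So g'(4) = -46/13.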